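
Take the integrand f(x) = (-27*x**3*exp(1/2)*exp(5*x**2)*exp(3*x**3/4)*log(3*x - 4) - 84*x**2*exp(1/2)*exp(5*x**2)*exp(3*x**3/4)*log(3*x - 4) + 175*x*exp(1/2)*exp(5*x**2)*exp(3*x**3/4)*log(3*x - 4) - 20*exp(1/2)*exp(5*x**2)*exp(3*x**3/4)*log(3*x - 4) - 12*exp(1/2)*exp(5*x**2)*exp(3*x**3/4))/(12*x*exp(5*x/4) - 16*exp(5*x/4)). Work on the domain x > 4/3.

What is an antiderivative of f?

f has the shape u'v + uv' for u = -exp(3*x**3/4 + 5*x**2 - 5*x/4 + 1/2) and v = log(3*x - 4) — it is the derivative of the product u*v.
Check: d/dx[-exp(1/2)*exp(-5*x/4)*exp(5*x**2)*exp(3*x**3/4)*log(3*x - 4)] = (-27*x**3*exp(1/2)*exp(5*x**2)*exp(3*x**3/4)*log(3*x - 4) - 84*x**2*exp(1/2)*exp(5*x**2)*exp(3*x**3/4)*log(3*x - 4) + 175*x*exp(1/2)*exp(5*x**2)*exp(3*x**3/4)*log(3*x - 4) - 20*exp(1/2)*exp(5*x**2)*exp(3*x**3/4)*log(3*x - 4) - 12*exp(1/2)*exp(5*x**2)*exp(3*x**3/4))/(12*x*exp(5*x/4) - 16*exp(5*x/4)) = f(x).

An antiderivative is F(x) = -exp(1/2)*exp(-5*x/4)*exp(5*x**2)*exp(3*x**3/4)*log(3*x - 4).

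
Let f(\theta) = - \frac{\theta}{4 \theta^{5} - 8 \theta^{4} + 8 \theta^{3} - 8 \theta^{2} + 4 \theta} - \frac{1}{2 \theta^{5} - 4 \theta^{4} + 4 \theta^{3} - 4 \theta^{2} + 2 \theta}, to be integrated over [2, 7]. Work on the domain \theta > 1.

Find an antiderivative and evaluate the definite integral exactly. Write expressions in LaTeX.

Antiderivative: F(\theta) = \frac{- 8 \theta \log{\left(\theta \right)} + 10 \theta \log{\left(\theta - 1 \right)} - \theta \log{\left(\theta^{2} + 1 \right)} - 4 \theta \operatorname{atan}{\left(\theta \right)} + 8 \log{\left(\theta \right)} - 10 \log{\left(\theta - 1 \right)} + \log{\left(\theta^{2} + 1 \right)} + 4 \operatorname{atan}{\left(\theta \right)} + 6}{16 \theta - 16}; value = - \frac{\log{\left(7 \right)}}{2} - \frac{\operatorname{atan}{\left(7 \right)}}{4} - \frac{5}{16} - \frac{\log{\left(50 \right)}}{16} + \frac{\log{\left(5 \right)}}{16} + \frac{\operatorname{atan}{\left(2 \right)}}{4} + \frac{\log{\left(2 \right)}}{2} + \frac{5 \log{\left(6 \right)}}{8}

The denominator factors as 4 \theta \left(\theta - 1\right)^{2} \left(\theta^{2} + 1\right); partial fractions split f into directly integrable pieces: - \frac{\theta + 2}{8 \left(\theta^{2} + 1\right)} + \frac{5}{8 \left(\theta - 1\right)} - \frac{3}{8 \left(\theta - 1\right)^{2}} - \frac{1}{2 \theta}.
F(\theta) = \frac{- 8 \theta \log{\left(\theta \right)} + 10 \theta \log{\left(\theta - 1 \right)} - \theta \log{\left(\theta^{2} + 1 \right)} - 4 \theta \operatorname{atan}{\left(\theta \right)} + 8 \log{\left(\theta \right)} - 10 \log{\left(\theta - 1 \right)} + \log{\left(\theta^{2} + 1 \right)} + 4 \operatorname{atan}{\left(\theta \right)} + 6}{16 \theta - 16} is an antiderivative of f.
Check: d/d\theta[\frac{- 8 \theta \log{\left(\theta \right)} + 10 \theta \log{\left(\theta - 1 \right)} - \theta \log{\left(\theta^{2} + 1 \right)} - 4 \theta \operatorname{atan}{\left(\theta \right)} + 8 \log{\left(\theta \right)} - 10 \log{\left(\theta - 1 \right)} + \log{\left(\theta^{2} + 1 \right)} + 4 \operatorname{atan}{\left(\theta \right)} + 6}{16 \theta - 16}] = \frac{- \theta - 2}{4 \theta^{5} - 8 \theta^{4} + 8 \theta^{3} - 8 \theta^{2} + 4 \theta}, which equals f(\theta).
F(7) = - \frac{\log{\left(7 \right)}}{2} - \frac{\operatorname{atan}{\left(7 \right)}}{4} - \frac{\log{\left(50 \right)}}{16} + \frac{1}{16} + \frac{5 \log{\left(6 \right)}}{8}; F(2) = - \frac{\log{\left(2 \right)}}{2} - \frac{\operatorname{atan}{\left(2 \right)}}{4} - \frac{\log{\left(5 \right)}}{16} + \frac{3}{8}.
Integral = F(7) - F(2) = - \frac{\log{\left(7 \right)}}{2} - \frac{\operatorname{atan}{\left(7 \right)}}{4} - \frac{5}{16} - \frac{\log{\left(50 \right)}}{16} + \frac{\log{\left(5 \right)}}{16} + \frac{\operatorname{atan}{\left(2 \right)}}{4} + \frac{\log{\left(2 \right)}}{2} + \frac{5 \log{\left(6 \right)}}{8}.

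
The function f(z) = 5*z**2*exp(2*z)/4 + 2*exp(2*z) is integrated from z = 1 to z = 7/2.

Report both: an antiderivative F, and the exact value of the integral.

Antiderivative: F(z) = (10*z**2 - 10*z + 21)*exp(2*z)/16; value = -21*exp(2)/16 + 217*exp(7)/32

Recognize the product-rule pattern: f = u'v + uv' with u = 5*z**2/8 - 5*z/8 + 21/16, v = exp(2*z), so integration by parts undoes it.
F(z) = (10*z**2 - 10*z + 21)*exp(2*z)/16 is an antiderivative of f.
Check: d/dz[(10*z**2 - 10*z + 21)*exp(2*z)/16] = 5*z**2*exp(2*z)/4 + 2*exp(2*z) = f(z).
F(7/2) = 217*exp(7)/32; F(1) = 21*exp(2)/16.
Integral = F(7/2) - F(1) = -21*exp(2)/16 + 217*exp(7)/32.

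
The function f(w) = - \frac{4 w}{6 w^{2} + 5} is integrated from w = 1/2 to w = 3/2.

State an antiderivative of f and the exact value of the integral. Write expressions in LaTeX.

Antiderivative: F(w) = - \frac{\log{\left(2 w^{2} + \frac{5}{3} \right)}}{3}; value = - \frac{\log{\left(\frac{37}{6} \right)}}{3} + \frac{\log{\left(\frac{13}{6} \right)}}{3}

The substitution u = 2 w^{2} + \frac{5}{3} works: f is exactly (dF/du)*(du/dw) for that inner function.
F(w) = - \frac{\log{\left(2 w^{2} + \frac{5}{3} \right)}}{3} is an antiderivative of f.
Check: d/dw[- \frac{\log{\left(2 w^{2} + \frac{5}{3} \right)}}{3}] = - \frac{4 w}{6 w^{2} + 5} = f(w).
F(3/2) = - \frac{\log{\left(\frac{37}{6} \right)}}{3}; F(1/2) = - \frac{\log{\left(\frac{13}{6} \right)}}{3}.
Integral = F(3/2) - F(1/2) = - \frac{\log{\left(\frac{37}{6} \right)}}{3} + \frac{\log{\left(\frac{13}{6} \right)}}{3}.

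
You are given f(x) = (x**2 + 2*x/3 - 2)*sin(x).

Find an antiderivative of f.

An antiderivative is F(x) = -x**2*cos(x) + 2*x*sin(x) - 2*x*cos(x)/3 + 2*sin(x)/3 + 4*cos(x).

Differentiate the proposed F(x) back; it has to land on f(x) exactly.
Check: d/dx[-x**2*cos(x) + 2*x*sin(x) - 2*x*cos(x)/3 + 2*sin(x)/3 + 4*cos(x)] = x**2*sin(x) + 2*x*sin(x)/3 - 2*sin(x), which equals f(x).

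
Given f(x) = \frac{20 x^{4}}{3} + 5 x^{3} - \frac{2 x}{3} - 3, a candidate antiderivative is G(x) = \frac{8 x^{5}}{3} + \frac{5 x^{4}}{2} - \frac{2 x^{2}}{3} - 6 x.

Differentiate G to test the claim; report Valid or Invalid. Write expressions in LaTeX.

Invalid: d/dx[G] - f = \frac{20 x^{4}}{3} + 5 x^{3} - \frac{2 x}{3} - 3, which is not 0.

d/dx[G] = \frac{40 x^{4}}{3} + 10 x^{3} - \frac{4 x}{3} - 6
d/dx[G] - f(x) = \frac{20 x^{4}}{3} + 5 x^{3} - \frac{2 x}{3} - 3 != 0.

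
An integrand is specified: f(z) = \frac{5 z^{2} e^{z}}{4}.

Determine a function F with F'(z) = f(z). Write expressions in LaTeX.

An antiderivative is F(z) = \frac{5 \left(z^{2} - 2 z + 2\right) e^{z}}{4}.

f has the shape u'v + uv' for u = \frac{5 z^{2}}{4} - \frac{5 z}{2} + \frac{5}{2} and v = e^{z} — it is the derivative of the product u*v.
Check: d/dz[\frac{5 \left(z^{2} - 2 z + 2\right) e^{z}}{4}] = \frac{5 z^{2} e^{z}}{4} = f(z).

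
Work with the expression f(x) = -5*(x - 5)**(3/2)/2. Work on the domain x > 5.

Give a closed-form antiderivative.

An antiderivative is F(x) = -(x - 5)**(5/2).

Any candidate F(x) must reproduce f(x) exactly when differentiated.
Check: d/dx[-(x - 5)**(5/2)] = -5*x*sqrt(x - 5)/2 + 25*sqrt(x - 5)/2, which equals f(x).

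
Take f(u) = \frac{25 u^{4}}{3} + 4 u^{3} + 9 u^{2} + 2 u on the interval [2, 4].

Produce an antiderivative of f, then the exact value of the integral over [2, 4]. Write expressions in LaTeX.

Antiderivative: F(u) = \frac{5 u^{5} + 3 u^{4} + 9 u^{3} + 3 u^{2} - 4}{3}; value = \frac{6220}{3}

Integrate term by term and add the pieces.
F(u) = \frac{5 u^{5} + 3 u^{4} + 9 u^{3} + 3 u^{2} - 4}{3} is an antiderivative of f.
Check: d/du[\frac{5 u^{5} + 3 u^{4} + 9 u^{3} + 3 u^{2} - 4}{3}] = \frac{25 u^{4}}{3} + 4 u^{3} + 9 u^{2} + 2 u = f(u).
F(4) = \frac{6508}{3}; F(2) = 96.
Integral = F(4) - F(2) = \frac{6220}{3}.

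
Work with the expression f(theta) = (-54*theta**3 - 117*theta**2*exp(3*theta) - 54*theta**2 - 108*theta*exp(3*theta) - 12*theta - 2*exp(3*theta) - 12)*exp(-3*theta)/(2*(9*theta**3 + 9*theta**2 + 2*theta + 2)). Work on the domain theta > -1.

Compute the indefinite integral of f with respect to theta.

Recover f(theta) by differentiating a candidate F(theta); any mismatch rules it out.
Check: d/dtheta[(-exp(3*theta)*log(3*theta + 3) - 6*exp(3*theta)*log(3*theta**2/2 + 1/3) + 2)*exp(-3*theta)/2] = (-54*theta**3 - 117*theta**2*exp(3*theta) - 54*theta**2 - 108*theta*exp(3*theta) - 12*theta - 2*exp(3*theta) - 12)/(18*theta**3*exp(3*theta) + 18*theta**2*exp(3*theta) + 4*theta*exp(3*theta) + 4*exp(3*theta)), which equals f(theta).

F(theta) = (-exp(3*theta)*log(3*theta + 3) - 6*exp(3*theta)*log(3*theta**2/2 + 1/3) + 2)*exp(-3*theta)/2 + C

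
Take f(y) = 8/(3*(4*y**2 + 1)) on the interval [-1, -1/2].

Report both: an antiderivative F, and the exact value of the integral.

Differentiate the proposed F(y) back; it has to land on f(y) exactly.
F(y) = 4*atan(2*y)/3 is an antiderivative of f.
Check: d/dy[4*atan(2*y)/3] = 8/(12*y**2 + 3), which equals f(y).
F(-1/2) = -pi/3; F(-1) = -4*atan(2)/3.
Integral = F(-1/2) - F(-1) = -pi/3 + 4*atan(2)/3.

Antiderivative: F(y) = 4*atan(2*y)/3; value = -pi/3 + 4*atan(2)/3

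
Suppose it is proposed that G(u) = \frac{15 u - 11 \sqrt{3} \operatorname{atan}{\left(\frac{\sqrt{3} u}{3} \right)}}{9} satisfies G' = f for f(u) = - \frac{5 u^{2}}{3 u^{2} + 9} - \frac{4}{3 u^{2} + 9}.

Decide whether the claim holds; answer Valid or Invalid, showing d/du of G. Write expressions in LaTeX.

d/du[G] = \frac{5 u^{2} + 4}{3 u^{2} + 9}
d/du[G] - f(u) = \frac{10 u^{2} + 8}{3 u^{2} + 9} != 0.

Invalid: d/du[G] - f = \frac{10 u^{2} + 8}{3 u^{2} + 9}, which is not 0.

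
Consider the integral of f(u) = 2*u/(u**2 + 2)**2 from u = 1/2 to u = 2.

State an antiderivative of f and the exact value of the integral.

The substitution w = u**2 + 2 works: f is exactly (dF/dw)*(dw/du) for that inner function.
F(u) = -1/(u**2 + 2) is an antiderivative of f.
Check: d/du[-1/(u**2 + 2)] = 2*u/(u**4 + 4*u**2 + 4), which equals f(u).
F(2) = -1/6; F(1/2) = -4/9.
Integral = F(2) - F(1/2) = 5/18.

Antiderivative: F(u) = -1/(u**2 + 2); value = 5/18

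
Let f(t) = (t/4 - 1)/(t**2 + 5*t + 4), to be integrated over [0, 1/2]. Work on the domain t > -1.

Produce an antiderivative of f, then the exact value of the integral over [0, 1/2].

Factor the denominator (4*(t + 1)*(t + 4)) and decompose: f = 2/(3*(t + 4)) - 5/(12*(t + 1)); each piece integrates to a log, atan, or power term.
F(t) = -5*log(t + 1)/12 + 2*log(t + 4)/3 is an antiderivative of f.
Check: d/dt[-5*log(t + 1)/12 + 2*log(t + 4)/3] = (t - 4)/(4*t**2 + 20*t + 16), which equals f(t).
F(1/2) = -5*log(3/2)/12 + 2*log(9/2)/3; F(0) = 2*log(4)/3.
Integral = F(1/2) - F(0) = -2*log(4)/3 - 5*log(3/2)/12 + 2*log(9/2)/3.

Antiderivative: F(t) = -5*log(t + 1)/12 + 2*log(t + 4)/3; value = -2*log(4)/3 - 5*log(3/2)/12 + 2*log(9/2)/3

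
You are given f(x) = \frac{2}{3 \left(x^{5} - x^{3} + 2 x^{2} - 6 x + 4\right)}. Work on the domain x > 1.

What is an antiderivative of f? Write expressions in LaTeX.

Factor the denominator (3 \left(x - 1\right)^{2} \left(x + 2\right) \left(x^{2} + 2\right)) and decompose: f = \frac{5 x + 2}{81 \left(x^{2} + 2\right)} + \frac{1}{81 \left(x + 2\right)} - \frac{2}{27 \left(x - 1\right)} + \frac{2}{27 \left(x - 1\right)^{2}}; each piece integrates to a log, atan, or power term.
Check: d/dx[- \frac{2 \log{\left(x - 1 \right)}}{27} + \frac{\log{\left(x + 2 \right)}}{81} + \frac{5 \log{\left(x^{2} + 2 \right)}}{162} + \frac{\sqrt{2} \operatorname{atan}{\left(\frac{\sqrt{2} x}{2} \right)}}{81} - \frac{2}{27 x - 27}] = \frac{2}{3 x^{5} - 3 x^{3} + 6 x^{2} - 18 x + 12}, which equals f(x).

An antiderivative is F(x) = - \frac{2 \log{\left(x - 1 \right)}}{27} + \frac{\log{\left(x + 2 \right)}}{81} + \frac{5 \log{\left(x^{2} + 2 \right)}}{162} + \frac{\sqrt{2} \operatorname{atan}{\left(\frac{\sqrt{2} x}{2} \right)}}{81} - \frac{2}{27 x - 27}.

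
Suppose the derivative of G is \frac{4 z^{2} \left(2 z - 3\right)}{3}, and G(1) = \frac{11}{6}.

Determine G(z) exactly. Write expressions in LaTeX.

For G(z) to be correct, d/dz[G] must agree with the stated G'(z) identically.
A general antiderivative is \frac{2 z^{4}}{3} - \frac{4 z^{3}}{3} + \frac{1}{2} + C.
The condition gives C = \frac{11}{6} - (- \frac{1}{6}) = 2.
So G(z) = \frac{4 z^{4} - 8 z^{3} + 15}{6}.
Check: d/dz[\frac{4 z^{4} - 8 z^{3} + 15}{6}] = \frac{8 z^{3}}{3} - 4 z^{2}, which equals G'(z).

G(z) = \frac{4 z^{4} - 8 z^{3} + 15}{6}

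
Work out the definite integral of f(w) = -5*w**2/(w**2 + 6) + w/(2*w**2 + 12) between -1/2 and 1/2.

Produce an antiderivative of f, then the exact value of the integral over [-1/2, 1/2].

Integrate term by term and add the pieces.
F(w) = -(20*w - log(w**2 + 6) - 20*sqrt(6)*atan(sqrt(6)*w/6))/4 is an antiderivative of f.
Check: d/dw[-(20*w - log(w**2 + 6) - 20*sqrt(6)*atan(sqrt(6)*w/6))/4] = (-10*w**2 + w)/(2*w**2 + 12), which equals f(w).
F(1/2) = -5/2 + log(25/4)/4 + 5*sqrt(6)*atan(sqrt(6)/12); F(-1/2) = -5*sqrt(6)*atan(sqrt(6)/12) + log(25/4)/4 + 5/2.
Integral = F(1/2) - F(-1/2) = -5 + 10*sqrt(6)*atan(sqrt(6)/12).

Antiderivative: F(w) = -(20*w - log(w**2 + 6) - 20*sqrt(6)*atan(sqrt(6)*w/6))/4; value = -5 + 10*sqrt(6)*atan(sqrt(6)/12)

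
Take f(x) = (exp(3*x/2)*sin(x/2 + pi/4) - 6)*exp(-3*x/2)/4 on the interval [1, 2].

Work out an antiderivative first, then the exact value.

Recover f(x) by differentiating a candidate F(x); any mismatch rules it out.
F(x) = -cos(x/2 + pi/4)/2 + exp(-3*x/2) is an antiderivative of f.
Check: d/dx[-cos(x/2 + pi/4)/2 + exp(-3*x/2)] = (exp(3*x/2)*sin(x/2 + pi/4) - 6)*exp(-3*x/2)/4 = f(x).
F(2) = exp(-3) - cos(pi/4 + 1)/2; F(1) = -cos(1/2 + pi/4)/2 + exp(-3/2).
Integral = F(2) - F(1) = -exp(-3/2) + exp(-3) - cos(pi/4 + 1)/2 + cos(1/2 + pi/4)/2.

Antiderivative: F(x) = -cos(x/2 + pi/4)/2 + exp(-3*x/2); value = -exp(-3/2) + exp(-3) - cos(pi/4 + 1)/2 + cos(1/2 + pi/4)/2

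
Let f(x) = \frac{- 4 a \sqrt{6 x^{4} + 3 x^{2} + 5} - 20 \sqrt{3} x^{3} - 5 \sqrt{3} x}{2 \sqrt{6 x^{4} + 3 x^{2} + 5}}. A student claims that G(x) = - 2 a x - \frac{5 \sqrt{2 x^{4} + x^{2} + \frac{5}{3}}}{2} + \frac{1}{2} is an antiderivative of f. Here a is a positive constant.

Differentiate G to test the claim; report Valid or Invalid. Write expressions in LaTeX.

Valid - differentiating G returns exactly f.

d/dx[G] = \frac{- 4 a \sqrt{6 x^{4} + 3 x^{2} + 5} - 20 \sqrt{3} x^{3} - 5 \sqrt{3} x}{2 \sqrt{6 x^{4} + 3 x^{2} + 5}}
This equals f(x) exactly, so the claim holds.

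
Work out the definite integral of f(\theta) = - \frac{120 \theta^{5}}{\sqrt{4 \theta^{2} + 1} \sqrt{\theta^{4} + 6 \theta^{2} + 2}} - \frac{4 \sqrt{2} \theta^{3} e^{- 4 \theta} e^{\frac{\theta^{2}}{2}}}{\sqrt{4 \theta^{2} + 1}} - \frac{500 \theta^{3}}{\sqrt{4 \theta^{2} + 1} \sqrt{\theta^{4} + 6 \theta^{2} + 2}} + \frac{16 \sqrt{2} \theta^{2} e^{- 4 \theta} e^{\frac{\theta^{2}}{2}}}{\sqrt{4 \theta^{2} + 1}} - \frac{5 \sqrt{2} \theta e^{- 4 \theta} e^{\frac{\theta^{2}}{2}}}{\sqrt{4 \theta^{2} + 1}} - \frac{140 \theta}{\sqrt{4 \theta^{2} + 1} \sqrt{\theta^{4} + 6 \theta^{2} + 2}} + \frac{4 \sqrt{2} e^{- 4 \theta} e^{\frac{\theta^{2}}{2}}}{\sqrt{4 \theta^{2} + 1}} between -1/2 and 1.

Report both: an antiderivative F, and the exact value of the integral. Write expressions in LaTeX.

Antiderivative: F(\theta) = - \sqrt{2} \sqrt{4 \theta^{2} + 1} \left(5 \sqrt{2} \sqrt{\theta^{4} + 6 \theta^{2} + 2} + e^{\frac{\theta^{2}}{2} - 4 \theta}\right); value = - 30 \sqrt{5} - \frac{\sqrt{10}}{e^{\frac{7}{2}}} + 2 e^{\frac{17}{8}} + \frac{5 \sqrt{114}}{2}

Recognize the product-rule pattern: f = u'v + uv' with u = - 4 \sqrt{2 \theta^{2} + \frac{1}{2}}, v = 5 \sqrt{\frac{\theta^{4}}{2} + 3 \theta^{2} + 1} + \frac{e^{\frac{\theta^{2}}{2} - 4 \theta}}{2}, so integration by parts undoes it.
F(\theta) = - \sqrt{2} \sqrt{4 \theta^{2} + 1} \left(5 \sqrt{2} \sqrt{\theta^{4} + 6 \theta^{2} + 2} + e^{\frac{\theta^{2}}{2} - 4 \theta}\right) is an antiderivative of f.
Check: d/d\theta[- \sqrt{2} \sqrt{4 \theta^{2} + 1} \left(5 \sqrt{2} \sqrt{\theta^{4} + 6 \theta^{2} + 2} + e^{\frac{\theta^{2}}{2} - 4 \theta}\right)] = \frac{- 120 \theta^{5} - 4 \sqrt{2} \theta^{3} \sqrt{\theta^{4} + 6 \theta^{2} + 2} e^{- 4 \theta} e^{\frac{\theta^{2}}{2}} - 500 \theta^{3} + 16 \sqrt{2} \theta^{2} \sqrt{\theta^{4} + 6 \theta^{2} + 2} e^{- 4 \theta} e^{\frac{\theta^{2}}{2}} - 5 \sqrt{2} \theta \sqrt{\theta^{4} + 6 \theta^{2} + 2} e^{- 4 \theta} e^{\frac{\theta^{2}}{2}} - 140 \theta + 4 \sqrt{2} \sqrt{\theta^{4} + 6 \theta^{2} + 2} e^{- 4 \theta} e^{\frac{\theta^{2}}{2}}}{\sqrt{4 \theta^{2} + 1} \sqrt{\theta^{4} + 6 \theta^{2} + 2}}, which equals f(\theta).
F(1) = - 30 \sqrt{5} - \frac{\sqrt{10}}{e^{\frac{7}{2}}}; F(-1/2) = - \frac{5 \sqrt{114}}{2} - 2 e^{\frac{17}{8}}.
Integral = F(1) - F(-1/2) = - 30 \sqrt{5} - \frac{\sqrt{10}}{e^{\frac{7}{2}}} + 2 e^{\frac{17}{8}} + \frac{5 \sqrt{114}}{2}.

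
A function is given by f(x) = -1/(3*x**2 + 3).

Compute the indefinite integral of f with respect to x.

F(x) = -atan(x)/3 + C

Recover f(x) by differentiating a candidate F(x); any mismatch rules it out.
Check: d/dx[-atan(x)/3] = -1/(3*x**2 + 3) = f(x).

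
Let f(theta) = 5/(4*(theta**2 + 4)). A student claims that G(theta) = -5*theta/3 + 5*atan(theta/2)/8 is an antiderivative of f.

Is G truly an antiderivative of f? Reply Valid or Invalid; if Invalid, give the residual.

Invalid: d/dtheta[G] - f = -5/3, which is not 0.

d/dtheta[G] = (-20*theta**2 - 65)/(12*theta**2 + 48)
d/dtheta[G] - f(theta) = -5/3 != 0.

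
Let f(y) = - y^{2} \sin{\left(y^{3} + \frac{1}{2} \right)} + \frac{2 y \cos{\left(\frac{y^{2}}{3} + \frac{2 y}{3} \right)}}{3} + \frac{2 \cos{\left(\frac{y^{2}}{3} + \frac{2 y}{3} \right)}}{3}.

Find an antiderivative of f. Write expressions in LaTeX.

An antiderivative is F(y) = \sin{\left(\frac{y^{2}}{3} + \frac{2 y}{3} \right)} + \frac{\cos{\left(y^{3} + \frac{1}{2} \right)}}{3}.

The integrand splits into summands that can be handled one at a time.
Check: d/dy[\sin{\left(\frac{y^{2}}{3} + \frac{2 y}{3} \right)} + \frac{\cos{\left(y^{3} + \frac{1}{2} \right)}}{3}] = - y^{2} \sin{\left(y^{3} + \frac{1}{2} \right)} + \frac{2 y \cos{\left(\frac{y^{2}}{3} + \frac{2 y}{3} \right)}}{3} + \frac{2 \cos{\left(\frac{y^{2}}{3} + \frac{2 y}{3} \right)}}{3} = f(y).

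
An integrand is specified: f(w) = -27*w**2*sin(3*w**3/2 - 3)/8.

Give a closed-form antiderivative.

An antiderivative is F(w) = 3*cos(3*w**3/2 - 3)/4.

The substitution u = 3*w**3/2 - 3 works: f is exactly (dF/du)*(du/dw) for that inner function.
Check: d/dw[3*cos(3*w**3/2 - 3)/4] = -27*w**2*sin(3*w**3/2 - 3)/8 = f(w).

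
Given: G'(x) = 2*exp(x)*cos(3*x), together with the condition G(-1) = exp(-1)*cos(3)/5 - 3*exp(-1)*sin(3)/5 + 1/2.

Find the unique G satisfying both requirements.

A first test for any G(x): its x-derivative must equal the given G'(x).
A general antiderivative is 3*exp(x)*sin(3*x)/5 + exp(x)*cos(3*x)/5 + C.
The condition gives C = exp(-1)*cos(3)/5 - 3*exp(-1)*sin(3)/5 + 1/2 - (exp(-1)*cos(3)/5 - 3*exp(-1)*sin(3)/5) = 1/2.
So G(x) = 3*exp(x)*sin(3*x)/5 + exp(x)*cos(3*x)/5 + 1/2.
Check: d/dx[3*exp(x)*sin(3*x)/5 + exp(x)*cos(3*x)/5 + 1/2] = 2*exp(x)*cos(3*x) = G'(x).

G(x) = 3*exp(x)*sin(3*x)/5 + exp(x)*cos(3*x)/5 + 1/2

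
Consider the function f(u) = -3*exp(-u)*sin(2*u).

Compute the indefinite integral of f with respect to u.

F(u) = (3*sin(2*u) + 6*cos(2*u))*exp(-u)/5 + C

A candidate is checked by its d/du: the result must match f(u).
Check: d/du[(3*sin(2*u) + 6*cos(2*u))*exp(-u)/5] = -3*exp(-u)*sin(2*u) = f(u).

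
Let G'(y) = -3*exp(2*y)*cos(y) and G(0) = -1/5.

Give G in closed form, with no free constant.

G(y) = -3*exp(2*y)*sin(y)/5 - 6*exp(2*y)*cos(y)/5 + 1

A candidate passes only if d/dy[G] lands on the given G'(y) exactly.
A general antiderivative is -3*exp(2*y)*sin(y)/5 - 6*exp(2*y)*cos(y)/5 + C.
The condition gives C = -1/5 - (-6/5) = 1.
So G(y) = -3*exp(2*y)*sin(y)/5 - 6*exp(2*y)*cos(y)/5 + 1.
Check: d/dy[-3*exp(2*y)*sin(y)/5 - 6*exp(2*y)*cos(y)/5 + 1] = -3*exp(2*y)*cos(y) = G'(y).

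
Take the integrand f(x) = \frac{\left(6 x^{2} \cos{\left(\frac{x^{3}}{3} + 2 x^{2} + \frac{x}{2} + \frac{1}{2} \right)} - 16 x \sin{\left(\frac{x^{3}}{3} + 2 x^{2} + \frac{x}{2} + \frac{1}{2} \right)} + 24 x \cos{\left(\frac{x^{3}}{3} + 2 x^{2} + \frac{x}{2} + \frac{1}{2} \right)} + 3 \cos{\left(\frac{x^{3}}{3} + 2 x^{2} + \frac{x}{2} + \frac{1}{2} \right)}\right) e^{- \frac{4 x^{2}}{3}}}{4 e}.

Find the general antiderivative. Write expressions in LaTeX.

F(x) = \frac{3 e^{- \frac{4 x^{2}}{3}} \sin{\left(\frac{x^{3}}{3} + 2 x^{2} + \frac{x}{2} + \frac{1}{2} \right)}}{2 e} + C

f has the shape u'v + uv' for u = \frac{3 e^{- \frac{4 x^{2}}{3} - 1}}{2} and v = \sin{\left(\frac{x^{3}}{3} + 2 x^{2} + \frac{x}{2} + \frac{1}{2} \right)} — it is the derivative of the product u*v.
Check: d/dx[\frac{3 e^{- \frac{4 x^{2}}{3}} \sin{\left(\frac{x^{3}}{3} + 2 x^{2} + \frac{x}{2} + \frac{1}{2} \right)}}{2 e}] = \frac{\left(6 x^{2} \cos{\left(\frac{x^{3}}{3} + 2 x^{2} + \frac{x}{2} + \frac{1}{2} \right)} - 16 x \sin{\left(\frac{x^{3}}{3} + 2 x^{2} + \frac{x}{2} + \frac{1}{2} \right)} + 24 x \cos{\left(\frac{x^{3}}{3} + 2 x^{2} + \frac{x}{2} + \frac{1}{2} \right)} + 3 \cos{\left(\frac{x^{3}}{3} + 2 x^{2} + \frac{x}{2} + \frac{1}{2} \right)}\right) e^{- \frac{4 x^{2}}{3}}}{4 e} = f(x).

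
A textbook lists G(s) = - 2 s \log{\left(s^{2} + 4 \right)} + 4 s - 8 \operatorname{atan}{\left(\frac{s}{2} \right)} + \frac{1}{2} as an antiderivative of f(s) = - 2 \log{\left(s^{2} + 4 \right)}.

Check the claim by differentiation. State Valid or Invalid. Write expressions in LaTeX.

d/ds[G] = - 2 \log{\left(s^{2} + 4 \right)}
This equals f(s) exactly, so the claim holds.

Valid: G'(s) = f(s).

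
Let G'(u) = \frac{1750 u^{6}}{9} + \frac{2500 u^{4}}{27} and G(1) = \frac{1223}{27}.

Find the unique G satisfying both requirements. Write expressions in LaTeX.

G'(u) has the shape v'r + vr' for v = - \frac{125 u^{4}}{9} and r = - 2 u^{3} - \frac{4 u}{3} — it is the derivative of the product v*r.
A general antiderivative is - \frac{125 u^{4} \left(- 2 u^{3} - \frac{4 u}{3}\right)}{9} + C.
The condition gives C = \frac{1223}{27} - (\frac{1250}{27}) = -1.
So G(u) = \frac{250 u^{7}}{9} + \frac{500 u^{5}}{27} - 1.
Check: d/du[\frac{250 u^{7}}{9} + \frac{500 u^{5}}{27} - 1] = \frac{1750 u^{6}}{9} + \frac{2500 u^{4}}{27} = G'(u).

G(u) = \frac{250 u^{7}}{9} + \frac{500 u^{5}}{27} - 1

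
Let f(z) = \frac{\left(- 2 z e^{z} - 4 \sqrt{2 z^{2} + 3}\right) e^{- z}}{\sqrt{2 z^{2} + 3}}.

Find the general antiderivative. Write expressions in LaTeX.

Differentiate the proposed F(z) back; it has to land on f(z) exactly.
Check: d/dz[\left(- \sqrt{2 z^{2} + 3} e^{z} + 4\right) e^{- z}] = \frac{\left(- 2 z e^{z} - 4 \sqrt{2 z^{2} + 3}\right) e^{- z}}{\sqrt{2 z^{2} + 3}} = f(z).

F(z) = \left(- \sqrt{2 z^{2} + 3} e^{z} + 4\right) e^{- z} + C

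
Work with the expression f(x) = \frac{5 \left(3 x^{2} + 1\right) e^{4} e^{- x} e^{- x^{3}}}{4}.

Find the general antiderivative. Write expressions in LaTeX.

f matches the chain-rule pattern g'(h)*h' with inner function h(x) = - x^{3} - x + 4; substituting u = h(x) collapses the integral.
Check: d/dx[- \frac{5 e^{- x^{3} - x + 4}}{4}] = \frac{\left(15 x^{2} + 5\right) e^{4} e^{- x} e^{- x^{3}}}{4}, which equals f(x).

F(x) = - \frac{5 e^{- x^{3} - x + 4}}{4} + C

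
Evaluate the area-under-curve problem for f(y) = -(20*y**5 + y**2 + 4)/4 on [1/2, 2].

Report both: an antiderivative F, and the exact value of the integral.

Antiderivative: F(y) = -5*y**6/6 - y**3/12 - y; value = -7101/128

Differentiate the proposed F(y) back; it has to land on f(y) exactly.
F(y) = -5*y**6/6 - y**3/12 - y is an antiderivative of f.
Check: d/dy[-5*y**6/6 - y**3/12 - y] = -5*y**5 - y**2/4 - 1, which equals f(y).
F(2) = -56; F(1/2) = -67/128.
Integral = F(2) - F(1/2) = -7101/128.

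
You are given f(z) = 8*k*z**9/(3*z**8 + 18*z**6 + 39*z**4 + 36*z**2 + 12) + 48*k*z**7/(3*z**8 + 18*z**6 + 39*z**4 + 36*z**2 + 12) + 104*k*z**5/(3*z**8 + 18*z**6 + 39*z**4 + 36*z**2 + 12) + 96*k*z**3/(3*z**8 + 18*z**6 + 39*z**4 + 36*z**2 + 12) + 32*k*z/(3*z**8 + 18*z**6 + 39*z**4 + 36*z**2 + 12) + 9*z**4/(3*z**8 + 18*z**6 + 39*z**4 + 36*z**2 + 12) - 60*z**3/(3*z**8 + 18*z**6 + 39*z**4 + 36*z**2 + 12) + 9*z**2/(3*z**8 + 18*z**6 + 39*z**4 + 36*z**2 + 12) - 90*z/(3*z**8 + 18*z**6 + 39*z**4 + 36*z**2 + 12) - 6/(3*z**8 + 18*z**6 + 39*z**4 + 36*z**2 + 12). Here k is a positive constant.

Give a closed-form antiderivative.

An antiderivative is F(z) = 4*k*z**2/3 - z/(z**4 + 3*z**2 + 2) + 5/(z**4 + 3*z**2 + 2).

The integrand splits into summands that can be handled one at a time.
Check: d/dz[4*k*z**2/3 - z/(z**4 + 3*z**2 + 2) + 5/(z**4 + 3*z**2 + 2)] = (8*k*z**9 + 48*k*z**7 + 104*k*z**5 + 96*k*z**3 + 32*k*z + 9*z**4 - 60*z**3 + 9*z**2 - 90*z - 6)/(3*z**8 + 18*z**6 + 39*z**4 + 36*z**2 + 12), which equals f(z).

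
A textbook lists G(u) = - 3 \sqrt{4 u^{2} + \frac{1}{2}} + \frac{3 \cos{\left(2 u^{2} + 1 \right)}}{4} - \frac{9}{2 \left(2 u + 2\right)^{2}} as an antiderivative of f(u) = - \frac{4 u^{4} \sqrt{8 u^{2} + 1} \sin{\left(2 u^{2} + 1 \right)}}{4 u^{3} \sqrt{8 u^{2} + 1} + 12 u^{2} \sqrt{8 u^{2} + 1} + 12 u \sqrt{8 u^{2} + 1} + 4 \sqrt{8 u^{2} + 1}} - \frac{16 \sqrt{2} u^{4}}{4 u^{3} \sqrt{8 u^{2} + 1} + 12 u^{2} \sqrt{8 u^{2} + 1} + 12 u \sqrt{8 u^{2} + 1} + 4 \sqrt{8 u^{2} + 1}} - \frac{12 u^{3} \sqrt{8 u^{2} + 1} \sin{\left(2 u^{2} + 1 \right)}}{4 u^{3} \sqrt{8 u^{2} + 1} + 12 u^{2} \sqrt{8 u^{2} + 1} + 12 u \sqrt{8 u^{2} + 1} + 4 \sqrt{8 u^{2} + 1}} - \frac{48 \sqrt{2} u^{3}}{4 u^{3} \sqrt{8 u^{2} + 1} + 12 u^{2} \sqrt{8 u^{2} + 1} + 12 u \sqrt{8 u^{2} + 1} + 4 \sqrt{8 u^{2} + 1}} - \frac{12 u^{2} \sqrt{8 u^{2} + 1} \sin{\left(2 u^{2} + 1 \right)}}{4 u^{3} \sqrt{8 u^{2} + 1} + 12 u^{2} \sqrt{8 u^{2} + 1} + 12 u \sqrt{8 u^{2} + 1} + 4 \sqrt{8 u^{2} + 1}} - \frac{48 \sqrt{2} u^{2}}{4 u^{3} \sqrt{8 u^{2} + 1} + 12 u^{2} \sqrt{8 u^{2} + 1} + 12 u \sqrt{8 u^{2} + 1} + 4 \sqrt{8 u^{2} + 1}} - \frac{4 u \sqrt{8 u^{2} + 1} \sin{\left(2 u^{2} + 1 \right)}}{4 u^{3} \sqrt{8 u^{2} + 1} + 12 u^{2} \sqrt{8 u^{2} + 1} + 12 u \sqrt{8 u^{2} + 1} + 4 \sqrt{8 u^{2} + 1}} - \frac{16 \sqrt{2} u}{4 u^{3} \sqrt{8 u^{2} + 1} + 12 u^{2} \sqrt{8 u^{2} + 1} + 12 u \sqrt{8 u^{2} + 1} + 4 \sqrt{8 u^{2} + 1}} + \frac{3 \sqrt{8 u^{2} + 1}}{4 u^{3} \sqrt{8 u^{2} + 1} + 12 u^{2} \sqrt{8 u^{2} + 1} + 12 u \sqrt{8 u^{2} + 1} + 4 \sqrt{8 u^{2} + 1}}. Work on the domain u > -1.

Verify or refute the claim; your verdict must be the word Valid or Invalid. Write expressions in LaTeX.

Invalid: d/du[G] - f = \frac{- 32 u^{6} \sin{\left(2 u^{2} + 1 \right)} - 96 u^{5} \sin{\left(2 u^{2} + 1 \right)} - 16 \sqrt{2} u^{4} \sqrt{8 u^{2} + 1} - 100 u^{4} \sin{\left(2 u^{2} + 1 \right)} - 48 \sqrt{2} u^{3} \sqrt{8 u^{2} + 1} - 44 u^{3} \sin{\left(2 u^{2} + 1 \right)} - 48 \sqrt{2} u^{2} \sqrt{8 u^{2} + 1} - 12 u^{2} \sin{\left(2 u^{2} + 1 \right)} + 24 u^{2} - 16 \sqrt{2} u \sqrt{8 u^{2} + 1} - 4 u \sin{\left(2 u^{2} + 1 \right)} + 3}{16 u^{5} + 48 u^{4} + 50 u^{3} + 22 u^{2} + 6 u + 2}, which is not 0.

d/du[G] = \frac{- 12 u^{4} \sqrt{8 u^{2} + 1} \sin{\left(2 u^{2} + 1 \right)} - 48 \sqrt{2} u^{4} - 36 u^{3} \sqrt{8 u^{2} + 1} \sin{\left(2 u^{2} + 1 \right)} - 144 \sqrt{2} u^{3} - 36 u^{2} \sqrt{8 u^{2} + 1} \sin{\left(2 u^{2} + 1 \right)} - 144 \sqrt{2} u^{2} - 12 u \sqrt{8 u^{2} + 1} \sin{\left(2 u^{2} + 1 \right)} - 48 \sqrt{2} u + 9 \sqrt{8 u^{2} + 1}}{4 u^{3} \sqrt{8 u^{2} + 1} + 12 u^{2} \sqrt{8 u^{2} + 1} + 12 u \sqrt{8 u^{2} + 1} + 4 \sqrt{8 u^{2} + 1}}
d/du[G] - f(u) = \frac{- 32 u^{6} \sin{\left(2 u^{2} + 1 \right)} - 96 u^{5} \sin{\left(2 u^{2} + 1 \right)} - 16 \sqrt{2} u^{4} \sqrt{8 u^{2} + 1} - 100 u^{4} \sin{\left(2 u^{2} + 1 \right)} - 48 \sqrt{2} u^{3} \sqrt{8 u^{2} + 1} - 44 u^{3} \sin{\left(2 u^{2} + 1 \right)} - 48 \sqrt{2} u^{2} \sqrt{8 u^{2} + 1} - 12 u^{2} \sin{\left(2 u^{2} + 1 \right)} + 24 u^{2} - 16 \sqrt{2} u \sqrt{8 u^{2} + 1} - 4 u \sin{\left(2 u^{2} + 1 \right)} + 3}{16 u^{5} + 48 u^{4} + 50 u^{3} + 22 u^{2} + 6 u + 2} != 0.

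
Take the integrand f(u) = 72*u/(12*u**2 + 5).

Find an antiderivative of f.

An antiderivative is F(u) = 3*log(4*u**2 + 5/3).

f matches the chain-rule pattern g'(h)*h' with inner function h(u) = 4*u**2 + 5/3; substituting w = h(u) collapses the integral.
Check: d/du[3*log(4*u**2 + 5/3)] = 72*u/(12*u**2 + 5) = f(u).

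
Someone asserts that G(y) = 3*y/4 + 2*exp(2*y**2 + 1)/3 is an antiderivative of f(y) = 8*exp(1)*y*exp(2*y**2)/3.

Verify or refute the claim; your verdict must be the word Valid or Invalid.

Invalid: d/dy[G] - f = 3/4, which is not 0.

d/dy[G] = 8*exp(1)*y*exp(2*y**2)/3 + 3/4
d/dy[G] - f(y) = 3/4 != 0.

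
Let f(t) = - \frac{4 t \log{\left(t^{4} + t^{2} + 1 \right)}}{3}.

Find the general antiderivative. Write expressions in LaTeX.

Recover f(t) by differentiating a candidate F(t); any mismatch rules it out.
Check: d/dt[\frac{- 2 t^{2} \log{\left(t^{4} + t^{2} + 1 \right)} + 4 t^{2} - \log{\left(t^{4} + t^{2} + 1 \right)} - 2 \sqrt{3} \operatorname{atan}{\left(\frac{2 \sqrt{3} t^{2}}{3} + \frac{\sqrt{3}}{3} \right)}}{3}] = - \frac{4 t \log{\left(t^{4} + t^{2} + 1 \right)}}{3} = f(t).

F(t) = \frac{- 2 t^{2} \log{\left(t^{4} + t^{2} + 1 \right)} + 4 t^{2} - \log{\left(t^{4} + t^{2} + 1 \right)} - 2 \sqrt{3} \operatorname{atan}{\left(\frac{2 \sqrt{3} t^{2}}{3} + \frac{\sqrt{3}}{3} \right)}}{3} + C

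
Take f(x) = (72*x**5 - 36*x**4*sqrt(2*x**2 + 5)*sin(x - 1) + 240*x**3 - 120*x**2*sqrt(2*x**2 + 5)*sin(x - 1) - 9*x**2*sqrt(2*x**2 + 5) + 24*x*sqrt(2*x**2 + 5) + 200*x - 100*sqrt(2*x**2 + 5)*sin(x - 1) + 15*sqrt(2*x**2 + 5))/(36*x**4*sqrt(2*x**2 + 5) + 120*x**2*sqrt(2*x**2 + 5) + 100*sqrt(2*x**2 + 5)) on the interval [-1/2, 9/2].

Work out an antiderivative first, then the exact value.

Antiderivative: F(x) = (12*x**2*sqrt(2*x**2 + 5) + 12*x**2*cos(x - 1) + 3*x + 20*sqrt(2*x**2 + 5) + 20*cos(x - 1) - 4)/(12*x**2 + 20); value = -sqrt(22)/2 + cos(7/2) - cos(3/2) + 1665/6049 + sqrt(182)/2

An antiderivative F(x) passes only if d/dx[F] lands on f(x) exactly.
F(x) = (12*x**2*sqrt(2*x**2 + 5) + 12*x**2*cos(x - 1) + 3*x + 20*sqrt(2*x**2 + 5) + 20*cos(x - 1) - 4)/(12*x**2 + 20) is an antiderivative of f.
Check: d/dx[(12*x**2*sqrt(2*x**2 + 5) + 12*x**2*cos(x - 1) + 3*x + 20*sqrt(2*x**2 + 5) + 20*cos(x - 1) - 4)/(12*x**2 + 20)] = (72*x**5 - 36*x**4*sqrt(2*x**2 + 5)*sin(x - 1) + 240*x**3 - 120*x**2*sqrt(2*x**2 + 5)*sin(x - 1) - 9*x**2*sqrt(2*x**2 + 5) + 24*x*sqrt(2*x**2 + 5) + 200*x - 100*sqrt(2*x**2 + 5)*sin(x - 1) + 15*sqrt(2*x**2 + 5))/(36*x**4*sqrt(2*x**2 + 5) + 120*x**2*sqrt(2*x**2 + 5) + 100*sqrt(2*x**2 + 5)) = f(x).
F(9/2) = cos(7/2) + 19/526 + sqrt(182)/2; F(-1/2) = -11/46 + cos(3/2) + sqrt(22)/2.
Integral = F(9/2) - F(-1/2) = -sqrt(22)/2 + cos(7/2) - cos(3/2) + 1665/6049 + sqrt(182)/2.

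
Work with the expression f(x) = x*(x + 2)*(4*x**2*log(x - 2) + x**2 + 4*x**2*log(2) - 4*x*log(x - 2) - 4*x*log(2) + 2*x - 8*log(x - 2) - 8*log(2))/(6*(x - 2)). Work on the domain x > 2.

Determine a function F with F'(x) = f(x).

An antiderivative is F(x) = x**2*(x + 2)**2*log(2*x - 4)/6.

Recognize the product-rule pattern: f = u'v + uv' with u = 2*(x**2/2 + x)**2/3, v = log(2*x - 4), so integration by parts undoes it.
Check: d/dx[x**2*(x + 2)**2*log(2*x - 4)/6] = (4*x**4*log(x - 2) + x**4 + 4*x**4*log(2) + 4*x**3*log(x - 2) + 4*x**3*log(2) + 4*x**3 - 16*x**2*log(x - 2) - 16*x**2*log(2) + 4*x**2 - 16*x*log(x - 2) - 16*x*log(2))/(6*x - 12), which equals f(x).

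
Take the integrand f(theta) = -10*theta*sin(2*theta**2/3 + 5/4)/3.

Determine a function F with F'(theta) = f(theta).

An antiderivative is F(theta) = 5*cos(2*theta**2/3 + 5/4)/2.

The substitution u = 2*theta**2/3 + 5/4 works: f is exactly (dF/du)*(du/dtheta) for that inner function.
Check: d/dtheta[5*cos(2*theta**2/3 + 5/4)/2] = -10*theta*sin(2*theta**2/3 + 5/4)/3 = f(theta).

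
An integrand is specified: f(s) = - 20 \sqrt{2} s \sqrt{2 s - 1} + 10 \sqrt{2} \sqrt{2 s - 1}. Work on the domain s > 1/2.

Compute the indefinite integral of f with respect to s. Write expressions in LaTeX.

Integrate term by term and add the pieces.
Check: d/ds[- 2 \sqrt{2} \left(2 s - 1\right)^{\frac{5}{2}}] = - 20 \sqrt{2} s \sqrt{2 s - 1} + 10 \sqrt{2} \sqrt{2 s - 1} = f(s).

F(s) = - 2 \sqrt{2} \left(2 s - 1\right)^{\frac{5}{2}} + C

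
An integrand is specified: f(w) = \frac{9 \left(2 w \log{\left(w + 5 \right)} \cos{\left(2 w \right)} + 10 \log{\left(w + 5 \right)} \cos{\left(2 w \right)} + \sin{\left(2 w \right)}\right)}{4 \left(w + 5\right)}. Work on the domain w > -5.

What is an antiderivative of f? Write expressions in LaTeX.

Recognize the product-rule pattern: f = u'v + uv' with u = \frac{9 \log{\left(w + 5 \right)}}{4}, v = \sin{\left(2 w \right)}, so integration by parts undoes it.
Check: d/dw[\frac{9 \log{\left(w + 5 \right)} \sin{\left(2 w \right)}}{4}] = \frac{18 w \log{\left(w + 5 \right)} \cos{\left(2 w \right)} + 90 \log{\left(w + 5 \right)} \cos{\left(2 w \right)} + 9 \sin{\left(2 w \right)}}{4 w + 20}, which equals f(w).

An antiderivative is F(w) = \frac{9 \log{\left(w + 5 \right)} \sin{\left(2 w \right)}}{4}.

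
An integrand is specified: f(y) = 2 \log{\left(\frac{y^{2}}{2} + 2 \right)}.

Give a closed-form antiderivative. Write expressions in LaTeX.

Since d/dy undoes antidifferentiation here, F'(y) = f(y) is required of F(y).
Check: d/dy[2 y \log{\left(\frac{y^{2}}{2} + 2 \right)} - 4 y + 8 \operatorname{atan}{\left(\frac{y}{2} \right)}] = 2 \log{\left(\frac{y^{2}}{2} + 2 \right)} = f(y).

An antiderivative is F(y) = 2 y \log{\left(\frac{y^{2}}{2} + 2 \right)} - 4 y + 8 \operatorname{atan}{\left(\frac{y}{2} \right)}.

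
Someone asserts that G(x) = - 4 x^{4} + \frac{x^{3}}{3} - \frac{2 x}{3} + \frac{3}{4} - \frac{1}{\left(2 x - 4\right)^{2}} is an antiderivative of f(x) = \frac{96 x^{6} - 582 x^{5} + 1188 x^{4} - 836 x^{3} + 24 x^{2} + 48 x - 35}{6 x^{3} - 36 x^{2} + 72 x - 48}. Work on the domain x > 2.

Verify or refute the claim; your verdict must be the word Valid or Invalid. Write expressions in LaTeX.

Invalid: d/dx[G] - f = \frac{- 96 x^{6} + 582 x^{5} - 1188 x^{4} + 836 x^{3} - 24 x^{2} - 48 x + 35}{3 x^{3} - 18 x^{2} + 36 x - 24}, which is not 0.

d/dx[G] = \frac{- 96 x^{6} + 582 x^{5} - 1188 x^{4} + 836 x^{3} - 24 x^{2} - 48 x + 35}{6 x^{3} - 36 x^{2} + 72 x - 48}
d/dx[G] - f(x) = \frac{- 96 x^{6} + 582 x^{5} - 1188 x^{4} + 836 x^{3} - 24 x^{2} - 48 x + 35}{3 x^{3} - 18 x^{2} + 36 x - 24} != 0.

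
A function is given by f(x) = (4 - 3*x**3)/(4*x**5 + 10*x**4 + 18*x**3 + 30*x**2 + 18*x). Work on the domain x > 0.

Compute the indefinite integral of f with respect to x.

Factor the denominator (2*x*(x + 1)*(2*x + 3)*(x**2 + 3)) and decompose: f = -(41*x + 47)/(168*(x**2 + 3)) + 113/(63*(2*x + 3)) - 7/(8*(x + 1)) + 2/(9*x); each piece integrates to a log, atan, or power term.
Check: d/dx[-(-224*log(x) + 882*log(x + 1) - 904*log(x + 3/2) + 123*log(x**2 + 3) + 94*sqrt(3)*atan(sqrt(3)*x/3))/1008] = (4 - 3*x**3)/(4*x**5 + 10*x**4 + 18*x**3 + 30*x**2 + 18*x) = f(x).

F(x) = -(-224*log(x) + 882*log(x + 1) - 904*log(x + 3/2) + 123*log(x**2 + 3) + 94*sqrt(3)*atan(sqrt(3)*x/3))/1008 + C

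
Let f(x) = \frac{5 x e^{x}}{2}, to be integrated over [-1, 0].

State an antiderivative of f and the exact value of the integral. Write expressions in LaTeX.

f has the shape u'v + uv' for u = \frac{5 x}{2} - \frac{5}{2} and v = e^{x} — it is the derivative of the product u*v.
F(x) = \frac{5 x e^{x}}{2} - \frac{5 e^{x}}{2} is an antiderivative of f.
Check: d/dx[\frac{5 x e^{x}}{2} - \frac{5 e^{x}}{2}] = \frac{5 x e^{x}}{2} = f(x).
F(0) = - \frac{5}{2}; F(-1) = - \frac{5}{e}.
Integral = F(0) - F(-1) = - \frac{5}{2} + \frac{5}{e}.

Antiderivative: F(x) = \frac{5 x e^{x}}{2} - \frac{5 e^{x}}{2}; value = - \frac{5}{2} + \frac{5}{e}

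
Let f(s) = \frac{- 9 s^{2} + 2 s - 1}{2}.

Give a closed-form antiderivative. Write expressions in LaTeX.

An antiderivative is F(s) = \frac{- 9 s^{3} + 3 s^{2} - 3 s - 4}{6}.

A candidate is checked by its d/ds: the result must match f(s).
Check: d/ds[\frac{- 9 s^{3} + 3 s^{2} - 3 s - 4}{6}] = - \frac{9 s^{2}}{2} + s - \frac{1}{2}, which equals f(s).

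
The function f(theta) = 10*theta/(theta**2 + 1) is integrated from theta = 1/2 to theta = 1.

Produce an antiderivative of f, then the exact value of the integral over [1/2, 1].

Antiderivative: F(theta) = 5*log(theta**2 + 1); value = -5*log(5/4) + 5*log(2)

f matches the chain-rule pattern g'(h)*h' with inner function h(theta) = theta**2 + 1; substituting u = h(theta) collapses the integral.
F(theta) = 5*log(theta**2 + 1) is an antiderivative of f.
Check: d/dtheta[5*log(theta**2 + 1)] = 10*theta/(theta**2 + 1) = f(theta).
F(1) = 5*log(2); F(1/2) = 5*log(5/4).
Integral = F(1) - F(1/2) = -5*log(5/4) + 5*log(2).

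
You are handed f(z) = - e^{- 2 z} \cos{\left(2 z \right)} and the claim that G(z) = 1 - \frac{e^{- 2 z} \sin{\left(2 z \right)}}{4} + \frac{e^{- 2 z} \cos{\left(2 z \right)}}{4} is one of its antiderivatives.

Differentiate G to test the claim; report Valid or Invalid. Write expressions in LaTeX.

Valid. The derivative of G reproduces f.

d/dz[G] = - e^{- 2 z} \cos{\left(2 z \right)}
This equals f(z) exactly, so the claim holds.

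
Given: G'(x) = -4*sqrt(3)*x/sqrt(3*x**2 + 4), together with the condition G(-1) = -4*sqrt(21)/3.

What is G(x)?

G(x) = -4*sqrt(3)*sqrt(3*x**2 + 4)/3

G'(x) matches the chain-rule pattern g'(h)*h' with inner function h(x) = x**2 + 4/3; substituting u = h(x) collapses the integral.
A general antiderivative is -4*sqrt(x**2 + 4/3) + C.
The condition gives C = -4*sqrt(21)/3 - (-4*sqrt(21)/3) = 0.
So G(x) = -4*sqrt(3)*sqrt(3*x**2 + 4)/3.
Check: d/dx[-4*sqrt(3)*sqrt(3*x**2 + 4)/3] = -4*sqrt(3)*x/sqrt(3*x**2 + 4) = G'(x).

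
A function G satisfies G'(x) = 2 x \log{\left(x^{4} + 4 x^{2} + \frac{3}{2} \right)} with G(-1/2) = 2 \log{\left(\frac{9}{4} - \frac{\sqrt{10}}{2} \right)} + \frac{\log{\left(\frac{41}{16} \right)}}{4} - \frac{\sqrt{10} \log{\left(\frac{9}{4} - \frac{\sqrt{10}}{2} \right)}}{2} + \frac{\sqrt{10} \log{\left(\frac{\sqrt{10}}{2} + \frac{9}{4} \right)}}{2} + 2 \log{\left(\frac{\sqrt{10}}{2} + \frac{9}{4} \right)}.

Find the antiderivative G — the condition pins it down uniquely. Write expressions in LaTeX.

Check a candidate G(x) by differentiating: d/dx[G] must match the given G'(x).
A general antiderivative is x^{2} \log{\left(x^{4} + 4 x^{2} + \frac{3}{2} \right)} - 2 x^{2} - \left(-2 + \frac{\sqrt{10}}{2}\right) \log{\left(x^{2} - \frac{\sqrt{10}}{2} + 2 \right)} - \left(-2 - \frac{\sqrt{10}}{2}\right) \log{\left(x^{2} + \frac{\sqrt{10}}{2} + 2 \right)} + C.
The condition gives C = 2 \log{\left(\frac{9}{4} - \frac{\sqrt{10}}{2} \right)} + \frac{\log{\left(\frac{41}{16} \right)}}{4} - \frac{\sqrt{10} \log{\left(\frac{9}{4} - \frac{\sqrt{10}}{2} \right)}}{2} + \frac{\sqrt{10} \log{\left(\frac{\sqrt{10}}{2} + \frac{9}{4} \right)}}{2} + 2 \log{\left(\frac{\sqrt{10}}{2} + \frac{9}{4} \right)} - (2 \log{\left(\frac{9}{4} - \frac{\sqrt{10}}{2} \right)} - \frac{1}{2} + \frac{\log{\left(\frac{41}{16} \right)}}{4} - \frac{\sqrt{10} \log{\left(\frac{9}{4} - \frac{\sqrt{10}}{2} \right)}}{2} + \frac{\sqrt{10} \log{\left(\frac{\sqrt{10}}{2} + \frac{9}{4} \right)}}{2} + 2 \log{\left(\frac{\sqrt{10}}{2} + \frac{9}{4} \right)}) = \frac{1}{2}.
So G(x) = x^{2} \log{\left(x^{4} + 4 x^{2} + \frac{3}{2} \right)} - 2 x^{2} - \left(-2 + \frac{\sqrt{10}}{2}\right) \log{\left(x^{2} - \frac{\sqrt{10}}{2} + 2 \right)} - \left(-2 - \frac{\sqrt{10}}{2}\right) \log{\left(x^{2} + \frac{\sqrt{10}}{2} + 2 \right)} + \frac{1}{2}.
Check: d/dx[x^{2} \log{\left(x^{4} + 4 x^{2} + \frac{3}{2} \right)} - 2 x^{2} - \left(-2 + \frac{\sqrt{10}}{2}\right) \log{\left(x^{2} - \frac{\sqrt{10}}{2} + 2 \right)} - \left(-2 - \frac{\sqrt{10}}{2}\right) \log{\left(x^{2} + \frac{\sqrt{10}}{2} + 2 \right)} + \frac{1}{2}] = 2 x \log{\left(x^{4} + 4 x^{2} + \frac{3}{2} \right)} = G'(x).

G(x) = x^{2} \log{\left(x^{4} + 4 x^{2} + \frac{3}{2} \right)} - 2 x^{2} - \left(-2 + \frac{\sqrt{10}}{2}\right) \log{\left(x^{2} - \frac{\sqrt{10}}{2} + 2 \right)} - \left(-2 - \frac{\sqrt{10}}{2}\right) \log{\left(x^{2} + \frac{\sqrt{10}}{2} + 2 \right)} + \frac{1}{2}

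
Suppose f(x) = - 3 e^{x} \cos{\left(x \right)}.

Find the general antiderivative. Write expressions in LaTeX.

F(x) = \frac{3 \left(- \sin{\left(x \right)} - \cos{\left(x \right)}\right) e^{x}}{2} + C

An antiderivative F(x) passes only if d/dx[F] lands on f(x) exactly.
Check: d/dx[\frac{3 \left(- \sin{\left(x \right)} - \cos{\left(x \right)}\right) e^{x}}{2}] = - 3 e^{x} \cos{\left(x \right)} = f(x).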